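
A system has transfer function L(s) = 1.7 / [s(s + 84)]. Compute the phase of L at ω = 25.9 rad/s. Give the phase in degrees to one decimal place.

∠(j25.9 + 84) = arctan(25.9/84) = 17.14°
∠(j25.9) = 90.00°
∠L(j25.9) = − (17.14° + 90.00°) = -107.14°

-107.1°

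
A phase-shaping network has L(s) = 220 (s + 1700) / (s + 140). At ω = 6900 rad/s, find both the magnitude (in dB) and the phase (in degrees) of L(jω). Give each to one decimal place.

|L| = 47.1 dB, ∠L = -12.7°

|j6900 + 1700| = √(6900² + 1700²) = 7106
|j6900 + 140| = √(6900² + 140²) = 6901
|L(j6900)| = 220 × 7106 / 6901 = 226.53
20 log₁₀(226.53) = 47.10 dB
∠(j6900 + 1700) = arctan(6900/1700) = 76.16°
∠(j6900 + 140) = arctan(6900/140) = 88.84°
∠L(j6900) = 76.16° − 88.84° = -12.68°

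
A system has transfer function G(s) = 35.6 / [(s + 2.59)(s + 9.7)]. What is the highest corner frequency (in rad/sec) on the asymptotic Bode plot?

9.7 rad/sec

Break frequencies occur at each pole and zero magnitude: 2.59 rad/sec, 9.7 rad/sec.
The highest is 9.7 rad/sec.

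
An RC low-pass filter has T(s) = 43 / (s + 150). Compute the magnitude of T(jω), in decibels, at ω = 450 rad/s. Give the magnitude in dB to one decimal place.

|j450 + 150| = √(450² + 150²) = 474.3
|T(j450)| = 43 / 474.3 = 0.090652
20 log₁₀(0.090652) = -20.85 dB

-20.9 dB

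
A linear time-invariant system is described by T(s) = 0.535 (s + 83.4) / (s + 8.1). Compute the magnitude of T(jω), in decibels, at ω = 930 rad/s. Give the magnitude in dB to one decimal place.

-5.4 dB

|j930 + 83.4| = √(930² + 83.4²) = 933.7
|j930 + 8.1| = √(930² + 8.1²) = 930
|T(j930)| = 0.535 × 933.7 / 930 = 0.53713
20 log₁₀(0.53713) = -5.40 dB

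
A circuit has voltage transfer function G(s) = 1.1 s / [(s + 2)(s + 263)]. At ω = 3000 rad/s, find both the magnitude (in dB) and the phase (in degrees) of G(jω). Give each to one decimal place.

|j3000| = 3000
|j3000 + 2| = √(3000² + 2²) = 3000
|j3000 + 263| = √(3000² + 263²) = 3012
|G(j3000)| = 1.1 × 3000 / (3000 × 3012) = 0.00036527
20 log₁₀(0.00036527) = -68.75 dB
∠(j3000) = 90.00°
∠(j3000 + 2) = arctan(3000/2) = 89.96°
∠(j3000 + 263) = arctan(3000/263) = 84.99°
∠G(j3000) = 90.00° − (89.96° + 84.99°) = -84.95°

|G| = -68.7 dB, ∠G = -85.0°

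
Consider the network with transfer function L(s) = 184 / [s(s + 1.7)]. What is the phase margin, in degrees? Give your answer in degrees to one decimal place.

Gain crossover: |L(jω)| = 1 at ω ≈ 13.5 rad/sec.
∠L(j13.5) = −90° − arctan(13.5/1.7) ≈ -172.83°
PM = 180° + (-172.83°) = 7.17°

7.2°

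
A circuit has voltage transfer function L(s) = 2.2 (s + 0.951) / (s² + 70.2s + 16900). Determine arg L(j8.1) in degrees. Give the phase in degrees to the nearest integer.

81°

∠(j8.1 + 0.951) = arctan(8.1/0.951) = 83.30°
∠[(j8.1)² + 70.2(j8.1) + 16900] = ∠[16834 + j568.62] = 1.93°
∠L(j8.1) = 83.30° − 1.93° = 81.37°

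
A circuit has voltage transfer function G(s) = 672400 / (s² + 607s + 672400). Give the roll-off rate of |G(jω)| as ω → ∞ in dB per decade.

-40 dB/decade

With 0 zeros and 2 poles, the high-frequency asymptotic slope is 20 × (0 − 2) = -40 dB/decade.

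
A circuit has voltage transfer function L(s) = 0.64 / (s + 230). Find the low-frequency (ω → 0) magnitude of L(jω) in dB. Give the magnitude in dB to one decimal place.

-51.1 dB

L(0) = 0.64 / 230 = 0.0027826
20 log₁₀(0.0027826) = -51.11 dB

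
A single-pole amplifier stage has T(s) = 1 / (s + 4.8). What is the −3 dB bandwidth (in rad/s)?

For a single-pole low-pass, the −3 dB point is at the pole: ω = 4.8 rad/s.

4.8 rad/s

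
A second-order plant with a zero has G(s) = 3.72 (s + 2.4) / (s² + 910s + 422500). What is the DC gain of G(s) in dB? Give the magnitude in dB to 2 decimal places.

-93.50 dB

G(0) = 3.72 × 2.4 / 422500 = 2.1131e-05
20 log₁₀(2.1131e-05) = -93.501 dB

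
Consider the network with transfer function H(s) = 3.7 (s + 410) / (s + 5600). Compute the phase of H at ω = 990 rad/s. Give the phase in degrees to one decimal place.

57.5°

∠(j990 + 410) = arctan(990/410) = 67.50°
∠(j990 + 5600) = arctan(990/5600) = 10.03°
∠H(j990) = 67.50° − 10.03° = 57.48°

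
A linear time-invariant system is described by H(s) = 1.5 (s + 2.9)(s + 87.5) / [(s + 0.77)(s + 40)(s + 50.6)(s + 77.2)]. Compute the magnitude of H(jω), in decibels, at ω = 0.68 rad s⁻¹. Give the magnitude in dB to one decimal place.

-52.3 dB

|j0.68 + 2.9| = √(0.68² + 2.9²) = 2.979
|j0.68 + 87.5| = √(0.68² + 87.5²) = 87.5
|j0.68 + 0.77| = √(0.68² + 0.77²) = 1.027
|j0.68 + 40| = √(0.68² + 40²) = 40.01
|j0.68 + 50.6| = √(0.68² + 50.6²) = 50.6
|j0.68 + 77.2| = √(0.68² + 77.2²) = 77.2
|H(j0.68)| = 1.5 × 2.979 × 87.5 / (1.027 × 40.01 × 50.6 × 77.2) = 0.002435
20 log₁₀(0.002435) = -52.27 dB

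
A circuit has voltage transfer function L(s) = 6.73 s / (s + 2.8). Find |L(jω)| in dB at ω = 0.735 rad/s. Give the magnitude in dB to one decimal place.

|j0.735| = 0.735
|j0.735 + 2.8| = √(0.735² + 2.8²) = 2.895
|L(j0.735)| = 6.73 × 0.735 / 2.895 = 1.7087
20 log₁₀(1.7087) = 4.65 dB

4.7 dB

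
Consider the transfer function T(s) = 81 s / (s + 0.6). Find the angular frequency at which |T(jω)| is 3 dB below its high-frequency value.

0.6 rad/sec

For a single-pole high-pass, the −3 dB point is at the pole: ω = 0.6 rad/sec.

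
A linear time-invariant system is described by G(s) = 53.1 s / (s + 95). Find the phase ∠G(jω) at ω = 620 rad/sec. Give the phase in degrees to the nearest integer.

∠(j620) = 90.00°
∠(j620 + 95) = arctan(620/95) = 81.29°
∠G(j620) = 90.00° − 81.29° = 8.71°

9 deg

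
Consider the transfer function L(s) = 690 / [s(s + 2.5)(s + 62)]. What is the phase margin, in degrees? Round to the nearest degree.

Gain crossover: |L(jω)| = 1 at ω ≈ 2.9 rad s⁻¹.
∠L(j2.9) = −90° − arctan(2.9/2.5) − arctan(2.9/62) ≈ -141.94°
PM = 180° + (-141.94°) = 38.06°

38°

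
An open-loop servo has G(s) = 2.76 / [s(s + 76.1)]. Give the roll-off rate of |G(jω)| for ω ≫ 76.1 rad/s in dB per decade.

With 0 zeros and 2 poles, the high-frequency asymptotic slope is 20 × (0 − 2) = -40 dB/decade.

-40 dB/decade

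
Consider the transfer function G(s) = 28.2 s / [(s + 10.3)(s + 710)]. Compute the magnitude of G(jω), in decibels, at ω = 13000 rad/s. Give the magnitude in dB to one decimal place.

|j13000| = 1.3e+04
|j13000 + 10.3| = √(13000² + 10.3²) = 1.3e+04
|j13000 + 710| = √(13000² + 710²) = 1.302e+04
|G(j13000)| = 28.2 × 1.3e+04 / (1.3e+04 × 1.302e+04) = 0.002166
20 log₁₀(0.002166) = -53.29 dB

-53.3 dB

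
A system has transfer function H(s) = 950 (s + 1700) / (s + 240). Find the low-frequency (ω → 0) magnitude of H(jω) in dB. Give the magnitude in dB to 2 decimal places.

H(0) = 950 × 1700 / 240 = 6729.2
20 log₁₀(6729.2) = 76.559 dB

76.56 dB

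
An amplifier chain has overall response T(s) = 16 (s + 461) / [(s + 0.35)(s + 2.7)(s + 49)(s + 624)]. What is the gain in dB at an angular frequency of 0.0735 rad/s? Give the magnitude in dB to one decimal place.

-12.1 dB

|j0.0735 + 461| = √(0.0735² + 461²) = 461
|j0.0735 + 0.35| = √(0.0735² + 0.35²) = 0.3576
|j0.0735 + 2.7| = √(0.0735² + 2.7²) = 2.701
|j0.0735 + 49| = √(0.0735² + 49²) = 49
|j0.0735 + 624| = √(0.0735² + 624²) = 624
|T(j0.0735)| = 16 × 461 / (0.3576 × 2.701 × 49 × 624) = 0.24973
20 log₁₀(0.24973) = -12.05 dB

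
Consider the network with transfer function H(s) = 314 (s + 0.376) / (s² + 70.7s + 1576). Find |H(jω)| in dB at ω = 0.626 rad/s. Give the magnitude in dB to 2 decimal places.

-16.74 dB

|j0.626 + 0.376| = √(0.626² + 0.376²) = 0.7302
|(j0.626)² + 70.7(j0.626) + 1576| = |1575.6 + j44.258| = 1576
|H(j0.626)| = 314 × 0.7302 / 1576 = 0.14547
20 log₁₀(0.14547) = -16.744 dB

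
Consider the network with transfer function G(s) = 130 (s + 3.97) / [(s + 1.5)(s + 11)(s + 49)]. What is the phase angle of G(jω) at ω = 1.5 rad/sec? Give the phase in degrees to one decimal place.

-33.8°

∠(j1.5 + 3.97) = arctan(1.5/3.97) = 20.70°
∠(j1.5 + 1.5) = arctan(1.5/1.5) = 45.00°
∠(j1.5 + 11) = arctan(1.5/11) = 7.77°
∠(j1.5 + 49) = arctan(1.5/49) = 1.75°
∠G(j1.5) = 20.70° − (45.00° + 7.77° + 1.75°) = -33.82°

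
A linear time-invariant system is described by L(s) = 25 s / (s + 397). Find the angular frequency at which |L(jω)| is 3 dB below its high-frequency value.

397 rad/sec

For a single-pole high-pass, the −3 dB point is at the pole: ω = 397 rad/sec.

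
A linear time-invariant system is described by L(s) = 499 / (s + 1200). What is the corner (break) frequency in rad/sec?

1200 rad/sec

The single real pole at s = −1200 gives a corner at ω = 1200 rad/sec.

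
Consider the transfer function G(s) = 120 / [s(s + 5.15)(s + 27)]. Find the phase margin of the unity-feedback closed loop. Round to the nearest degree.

79 deg

Gain crossover: |G(jω)| = 1 at ω ≈ 0.851 rad/s.
∠G(j0.851) = −90° − arctan(0.851/5.15) − arctan(0.851/27) ≈ -101.19°
PM = 180° + (-101.19°) = 78.81°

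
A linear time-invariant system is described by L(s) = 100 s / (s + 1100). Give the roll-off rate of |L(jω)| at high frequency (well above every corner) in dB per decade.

0 dB/decade

With 1 zero and 1 pole, the high-frequency asymptotic slope is 20 × (1 − 1) = 0 dB/decade.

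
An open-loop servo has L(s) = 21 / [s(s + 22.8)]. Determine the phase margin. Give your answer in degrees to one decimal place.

87.7°

Gain crossover: |L(jω)| = 1 at ω ≈ 0.92 rad/s.
∠L(j0.92) = −90° − arctan(0.92/22.8) ≈ -92.31°
PM = 180° + (-92.31°) = 87.69°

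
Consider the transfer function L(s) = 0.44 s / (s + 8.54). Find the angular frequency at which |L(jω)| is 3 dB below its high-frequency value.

For a single-pole high-pass, the −3 dB point is at the pole: ω = 8.54 rad s⁻¹.

8.54 rad s⁻¹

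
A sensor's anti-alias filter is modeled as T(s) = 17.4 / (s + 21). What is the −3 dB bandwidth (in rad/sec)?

For a single-pole low-pass, the −3 dB point is at the pole: ω = 21 rad/sec.

21 rad/sec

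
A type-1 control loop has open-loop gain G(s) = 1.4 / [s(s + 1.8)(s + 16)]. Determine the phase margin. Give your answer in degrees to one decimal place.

88.3°

Gain crossover: |G(jω)| = 1 at ω ≈ 0.0486 rad s⁻¹.
∠G(j0.0486) = −90° − arctan(0.0486/1.8) − arctan(0.0486/16) ≈ -91.72°
PM = 180° + (-91.72°) = 88.28°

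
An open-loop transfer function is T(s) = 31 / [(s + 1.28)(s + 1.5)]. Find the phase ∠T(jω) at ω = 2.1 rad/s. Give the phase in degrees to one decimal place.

∠(j2.1 + 1.28) = arctan(2.1/1.28) = 58.64°
∠(j2.1 + 1.5) = arctan(2.1/1.5) = 54.46°
∠T(j2.1) = − (58.64° + 54.46°) = -113.10°

-113.1 deg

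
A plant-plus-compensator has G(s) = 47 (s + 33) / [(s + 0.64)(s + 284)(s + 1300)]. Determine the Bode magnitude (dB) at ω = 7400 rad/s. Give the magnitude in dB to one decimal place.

-121.5 dB

|j7400 + 33| = √(7400² + 33²) = 7400
|j7400 + 0.64| = √(7400² + 0.64²) = 7400
|j7400 + 284| = √(7400² + 284²) = 7405
|j7400 + 1300| = √(7400² + 1300²) = 7513
|G(j7400)| = 47 × 7400 / (7400 × 7405 × 7513) = 8.4473e-07
20 log₁₀(8.4473e-07) = -121.47 dB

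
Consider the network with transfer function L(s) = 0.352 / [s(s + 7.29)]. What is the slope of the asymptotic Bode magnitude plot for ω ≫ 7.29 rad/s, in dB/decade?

With 0 zeros and 2 poles, the high-frequency asymptotic slope is 20 × (0 − 2) = -40 dB/decade.

-40 dB/decade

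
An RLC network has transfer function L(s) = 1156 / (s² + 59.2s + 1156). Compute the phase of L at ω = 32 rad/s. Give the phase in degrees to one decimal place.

-86.0°

∠[(j32)² + 59.2(j32) + 1156] = ∠[132 + j1894.4] = 86.01°
∠L(j32) = −86.01° = -86.01°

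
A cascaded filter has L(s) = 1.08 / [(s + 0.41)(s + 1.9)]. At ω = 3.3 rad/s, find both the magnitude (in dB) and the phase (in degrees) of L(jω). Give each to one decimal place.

|L| = -21.4 dB, ∠L = -143.0°

|j3.3 + 0.41| = √(3.3² + 0.41²) = 3.325
|j3.3 + 1.9| = √(3.3² + 1.9²) = 3.808
|L(j3.3)| = 1.08 / (3.325 × 3.808) = 0.08529
20 log₁₀(0.08529) = -21.38 dB
∠(j3.3 + 0.41) = arctan(3.3/0.41) = 82.92°
∠(j3.3 + 1.9) = arctan(3.3/1.9) = 60.07°
∠L(j3.3) = − (82.92° + 60.07°) = -142.99°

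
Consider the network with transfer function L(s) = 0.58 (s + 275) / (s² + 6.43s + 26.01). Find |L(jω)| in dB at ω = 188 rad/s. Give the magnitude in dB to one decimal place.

-45.2 dB

|j188 + 275| = √(188² + 275²) = 333.1
|(j188)² + 6.43(j188) + 26.01| = |-35318 + j1208.8| = 3.534e+04
|L(j188)| = 0.58 × 333.1 / 3.534e+04 = 0.0054674
20 log₁₀(0.0054674) = -45.24 dB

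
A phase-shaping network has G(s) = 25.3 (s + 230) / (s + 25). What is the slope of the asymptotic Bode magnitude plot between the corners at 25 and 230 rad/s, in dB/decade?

In this band the factors already past their corner are: pole at 25; net slope = -20 dB/decade.

-20 dB/decade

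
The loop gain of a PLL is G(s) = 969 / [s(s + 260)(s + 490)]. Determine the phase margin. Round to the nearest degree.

Gain crossover: |G(jω)| = 1 at ω ≈ 0.00761 rad/s.
∠G(j0.00761) = −90° − arctan(0.00761/260) − arctan(0.00761/490) ≈ -90.00°
PM = 180° + (-90.00°) = 90.00°

90°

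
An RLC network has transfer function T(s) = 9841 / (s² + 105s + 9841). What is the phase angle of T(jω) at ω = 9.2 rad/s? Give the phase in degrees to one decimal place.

∠[(j9.2)² + 105(j9.2) + 9841] = ∠[9756.4 + j966] = 5.65°
∠T(j9.2) = −5.65° = -5.65°

-5.7°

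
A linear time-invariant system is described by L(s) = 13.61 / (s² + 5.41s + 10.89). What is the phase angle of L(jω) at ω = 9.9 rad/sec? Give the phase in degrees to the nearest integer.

-148°

∠[(j9.9)² + 5.41(j9.9) + 10.89] = ∠[-87.12 + j53.559] = 148.42°
∠L(j9.9) = −148.42° = -148.42°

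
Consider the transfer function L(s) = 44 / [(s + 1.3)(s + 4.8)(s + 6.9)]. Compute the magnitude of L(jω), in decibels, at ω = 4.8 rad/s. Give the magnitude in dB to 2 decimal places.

|j4.8 + 1.3| = √(4.8² + 1.3²) = 4.973
|j4.8 + 4.8| = √(4.8² + 4.8²) = 6.788
|j4.8 + 6.9| = √(4.8² + 6.9²) = 8.405
|L(j4.8)| = 44 / (4.973 × 6.788 × 8.405) = 0.15507
20 log₁₀(0.15507) = -16.189 dB

-16.19 dB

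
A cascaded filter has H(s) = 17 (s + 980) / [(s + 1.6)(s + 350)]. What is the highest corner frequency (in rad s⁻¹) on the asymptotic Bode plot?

980 rad s⁻¹

Break frequencies occur at each pole and zero magnitude: 1.6 rad s⁻¹, 350 rad s⁻¹, 980 rad s⁻¹.
The highest is 980 rad s⁻¹.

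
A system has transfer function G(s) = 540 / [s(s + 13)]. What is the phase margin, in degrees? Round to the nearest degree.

31°

Gain crossover: |G(jω)| = 1 at ω ≈ 21.5 rad/s.
∠G(j21.5) = −90° − arctan(21.5/13) ≈ -148.84°
PM = 180° + (-148.84°) = 31.16°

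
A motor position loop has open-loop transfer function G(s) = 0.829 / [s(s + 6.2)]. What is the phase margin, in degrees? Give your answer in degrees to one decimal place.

88.8 deg

Gain crossover: |G(jω)| = 1 at ω ≈ 0.134 rad/s.
∠G(j0.134) = −90° − arctan(0.134/6.2) ≈ -91.24°
PM = 180° + (-91.24°) = 88.76°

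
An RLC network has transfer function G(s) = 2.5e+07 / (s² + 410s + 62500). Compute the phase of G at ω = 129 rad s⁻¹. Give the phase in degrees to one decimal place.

∠[(j129)² + 410(j129) + 62500] = ∠[45859 + j52890] = 49.07°
∠G(j129) = −49.07° = -49.07°

-49.1°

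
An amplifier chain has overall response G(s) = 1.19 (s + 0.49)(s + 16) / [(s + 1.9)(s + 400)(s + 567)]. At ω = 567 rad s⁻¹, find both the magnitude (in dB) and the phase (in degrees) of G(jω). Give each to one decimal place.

|G| = -58.3 dB, ∠G = -11.3°

|j567 + 0.49| = √(567² + 0.49²) = 567
|j567 + 16| = √(567² + 16²) = 567.2
|j567 + 1.9| = √(567² + 1.9²) = 567
|j567 + 400| = √(567² + 400²) = 693.9
|j567 + 567| = √(567² + 567²) = 801.9
|G(j567)| = 1.19 × 567 × 567.2 / (567 × 693.9 × 801.9) = 0.0012131
20 log₁₀(0.0012131) = -58.32 dB
∠(j567 + 0.49) = arctan(567/0.49) = 89.95°
∠(j567 + 16) = arctan(567/16) = 88.38°
∠(j567 + 1.9) = arctan(567/1.9) = 89.81°
∠(j567 + 400) = arctan(567/400) = 54.80°
∠(j567 + 567) = arctan(567/567) = 45.00°
∠G(j567) = 89.95° + 88.38° − (89.81° + 54.80° + 45.00°) = -11.27°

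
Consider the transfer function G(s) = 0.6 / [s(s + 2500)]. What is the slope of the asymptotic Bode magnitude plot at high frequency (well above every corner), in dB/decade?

-40 dB/decade

With 0 zeros and 2 poles, the high-frequency asymptotic slope is 20 × (0 − 2) = -40 dB/decade.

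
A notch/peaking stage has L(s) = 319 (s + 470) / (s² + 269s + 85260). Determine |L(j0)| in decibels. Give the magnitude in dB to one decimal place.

4.9 dB

L(0) = 319 × 470 / 85260 = 1.7585
20 log₁₀(1.7585) = 4.90 dB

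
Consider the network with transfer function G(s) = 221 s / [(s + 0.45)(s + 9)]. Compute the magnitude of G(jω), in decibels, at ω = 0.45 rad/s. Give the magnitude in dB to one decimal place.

|j0.45| = 0.45
|j0.45 + 0.45| = √(0.45² + 0.45²) = 0.6364
|j0.45 + 9| = √(0.45² + 9²) = 9.011
|G(j0.45)| = 221 × 0.45 / (0.6364 × 9.011) = 17.342
20 log₁₀(17.342) = 24.78 dB

24.8 dB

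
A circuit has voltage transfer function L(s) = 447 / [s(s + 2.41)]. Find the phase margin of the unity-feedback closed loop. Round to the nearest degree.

Gain crossover: |L(jω)| = 1 at ω ≈ 21.1 rad/sec.
∠L(j21.1) = −90° − arctan(21.1/2.41) ≈ -173.48°
PM = 180° + (-173.48°) = 6.52°

7 deg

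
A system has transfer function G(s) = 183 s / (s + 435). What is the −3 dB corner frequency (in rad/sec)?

435 rad/sec

For a single-pole high-pass, the −3 dB point is at the pole: ω = 435 rad/sec.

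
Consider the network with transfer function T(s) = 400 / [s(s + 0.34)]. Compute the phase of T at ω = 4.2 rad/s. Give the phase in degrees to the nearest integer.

∠(j4.2 + 0.34) = arctan(4.2/0.34) = 85.37°
∠(j4.2) = 90.00°
∠T(j4.2) = − (85.37° + 90.00°) = -175.37°

-175°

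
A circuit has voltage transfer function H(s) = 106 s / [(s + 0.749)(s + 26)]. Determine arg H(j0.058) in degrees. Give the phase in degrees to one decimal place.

∠(j0.058) = 90.00°
∠(j0.058 + 0.749) = arctan(0.058/0.749) = 4.43°
∠(j0.058 + 26) = arctan(0.058/26) = 0.13°
∠H(j0.058) = 90.00° − (4.43° + 0.13°) = 85.44°

85.4°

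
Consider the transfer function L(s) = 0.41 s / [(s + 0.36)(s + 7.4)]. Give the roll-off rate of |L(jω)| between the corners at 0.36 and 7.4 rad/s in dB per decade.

0 dB/decade

In this band the factors already past their corner are: 1 differentiator zero, pole at 0.36; net slope = 0 dB/decade.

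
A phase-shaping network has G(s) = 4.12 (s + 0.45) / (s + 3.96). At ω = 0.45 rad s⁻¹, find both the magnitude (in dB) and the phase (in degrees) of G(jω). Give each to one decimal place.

|j0.45 + 0.45| = √(0.45² + 0.45²) = 0.6364
|j0.45 + 3.96| = √(0.45² + 3.96²) = 3.985
|G(j0.45)| = 4.12 × 0.6364 / 3.985 = 0.65788
20 log₁₀(0.65788) = -3.64 dB
∠(j0.45 + 0.45) = arctan(0.45/0.45) = 45.00°
∠(j0.45 + 3.96) = arctan(0.45/3.96) = 6.48°
∠G(j0.45) = 45.00° − 6.48° = 38.52°

|G| = -3.6 dB, ∠G = 38.5°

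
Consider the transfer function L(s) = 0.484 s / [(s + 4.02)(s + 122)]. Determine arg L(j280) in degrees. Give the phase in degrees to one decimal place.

-65.6°

∠(j280) = 90.00°
∠(j280 + 4.02) = arctan(280/4.02) = 89.18°
∠(j280 + 122) = arctan(280/122) = 66.46°
∠L(j280) = 90.00° − (89.18° + 66.46°) = -65.63°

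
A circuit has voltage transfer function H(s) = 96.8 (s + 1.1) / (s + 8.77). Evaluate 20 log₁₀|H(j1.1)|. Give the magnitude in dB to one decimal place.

24.6 dB

|j1.1 + 1.1| = √(1.1² + 1.1²) = 1.556
|j1.1 + 8.77| = √(1.1² + 8.77²) = 8.839
|H(j1.1)| = 96.8 × 1.556 / 8.839 = 17.037
20 log₁₀(17.037) = 24.63 dB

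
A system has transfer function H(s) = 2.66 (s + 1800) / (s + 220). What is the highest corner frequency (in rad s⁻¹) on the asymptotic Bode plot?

1800 rad s⁻¹

Break frequencies occur at each pole and zero magnitude: 220 rad s⁻¹, 1800 rad s⁻¹.
The highest is 1800 rad s⁻¹.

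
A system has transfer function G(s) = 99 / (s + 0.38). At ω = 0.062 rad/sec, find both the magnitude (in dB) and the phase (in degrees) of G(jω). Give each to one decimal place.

|G| = 48.2 dB, ∠G = -9.3°

|j0.062 + 0.38| = √(0.062² + 0.38²) = 0.385
|G(j0.062)| = 99 / 0.385 = 257.13
20 log₁₀(257.13) = 48.20 dB
∠(j0.062 + 0.38) = arctan(0.062/0.38) = 9.27°
∠G(j0.062) = −9.27° = -9.27°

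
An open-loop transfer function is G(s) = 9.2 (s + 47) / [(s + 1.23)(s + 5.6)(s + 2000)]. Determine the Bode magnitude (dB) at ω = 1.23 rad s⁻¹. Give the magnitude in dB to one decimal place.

-33.3 dB

|j1.23 + 47| = √(1.23² + 47²) = 47.02
|j1.23 + 1.23| = √(1.23² + 1.23²) = 1.739
|j1.23 + 5.6| = √(1.23² + 5.6²) = 5.733
|j1.23 + 2000| = √(1.23² + 2000²) = 2000
|G(j1.23)| = 9.2 × 47.02 / (1.739 × 5.733 × 2000) = 0.021685
20 log₁₀(0.021685) = -33.28 dB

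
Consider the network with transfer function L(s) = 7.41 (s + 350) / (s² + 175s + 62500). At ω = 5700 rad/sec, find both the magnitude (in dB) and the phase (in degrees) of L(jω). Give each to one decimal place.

|L| = -57.7 dB, ∠L = -91.8°

|j5700 + 350| = √(5700² + 350²) = 5711
|(j5700)² + 175(j5700) + 62500| = |-3.2428e+07 + j9.975e+05| = 3.244e+07
|L(j5700)| = 7.41 × 5711 / 3.244e+07 = 0.0013043
20 log₁₀(0.0013043) = -57.69 dB
∠(j5700 + 350) = arctan(5700/350) = 86.49°
∠[(j5700)² + 175(j5700) + 62500] = ∠[-3.2428e+07 + j9.975e+05] = 178.24°
∠L(j5700) = 86.49° − 178.24° = -91.75°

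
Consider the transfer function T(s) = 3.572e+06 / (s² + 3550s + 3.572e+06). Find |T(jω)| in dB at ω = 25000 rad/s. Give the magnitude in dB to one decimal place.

-44.9 dB

|(j25000)² + 3550(j25000) + 3.572e+06| = |-6.2143e+08 + j8.875e+07| = 6.277e+08
|T(j25000)| = 3.572e+06 / 6.277e+08 = 0.0056903
20 log₁₀(0.0056903) = -44.90 dB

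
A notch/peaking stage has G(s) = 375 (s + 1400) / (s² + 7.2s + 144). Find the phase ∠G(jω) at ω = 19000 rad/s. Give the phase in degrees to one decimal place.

∠(j19000 + 1400) = arctan(19000/1400) = 85.79°
∠[(j19000)² + 7.2(j19000) + 144] = ∠[-3.61e+08 + j1.368e+05] = 179.98°
∠G(j19000) = 85.79° − 179.98° = -94.19°

-94.2°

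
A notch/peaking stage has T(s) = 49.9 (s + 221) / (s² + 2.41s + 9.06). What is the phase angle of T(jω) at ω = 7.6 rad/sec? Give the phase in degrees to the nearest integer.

-157 deg

∠(j7.6 + 221) = arctan(7.6/221) = 1.97°
∠[(j7.6)² + 2.41(j7.6) + 9.06] = ∠[-48.7 + j18.316] = 159.39°
∠T(j7.6) = 1.97° − 159.39° = -157.42°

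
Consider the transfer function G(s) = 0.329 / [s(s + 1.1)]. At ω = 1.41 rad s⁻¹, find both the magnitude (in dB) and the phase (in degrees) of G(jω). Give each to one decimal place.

|G| = -17.7 dB, ∠G = -142.0°

|j1.41 + 1.1| = √(1.41² + 1.1²) = 1.788
|j1.41| = 1.41
|G(j1.41)| = 0.329 / (1.788 × 1.41) = 0.13048
20 log₁₀(0.13048) = -17.69 dB
∠(j1.41 + 1.1) = arctan(1.41/1.1) = 52.04°
∠(j1.41) = 90.00°
∠G(j1.41) = − (52.04° + 90.00°) = -142.04°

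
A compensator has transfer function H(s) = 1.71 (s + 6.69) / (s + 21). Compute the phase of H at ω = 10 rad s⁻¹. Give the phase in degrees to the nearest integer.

31 deg

∠(j10 + 6.69) = arctan(10/6.69) = 56.22°
∠(j10 + 21) = arctan(10/21) = 25.46°
∠H(j10) = 56.22° − 25.46° = 30.75°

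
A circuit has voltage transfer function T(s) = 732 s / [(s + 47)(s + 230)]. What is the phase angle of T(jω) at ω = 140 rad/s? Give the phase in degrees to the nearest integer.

-13°

∠(j140) = 90.00°
∠(j140 + 47) = arctan(140/47) = 71.44°
∠(j140 + 230) = arctan(140/230) = 31.33°
∠T(j140) = 90.00° − (71.44° + 31.33°) = -12.77°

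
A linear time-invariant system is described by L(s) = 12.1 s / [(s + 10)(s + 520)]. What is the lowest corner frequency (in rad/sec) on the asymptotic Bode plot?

Break frequencies occur at each pole and zero magnitude: 10 rad/sec, 520 rad/sec.
The lowest is 10 rad/sec.

10 rad/sec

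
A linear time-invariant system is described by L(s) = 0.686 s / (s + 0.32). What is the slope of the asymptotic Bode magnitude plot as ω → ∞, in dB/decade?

0 dB/decade

With 1 zero and 1 pole, the high-frequency asymptotic slope is 20 × (1 − 1) = 0 dB/decade.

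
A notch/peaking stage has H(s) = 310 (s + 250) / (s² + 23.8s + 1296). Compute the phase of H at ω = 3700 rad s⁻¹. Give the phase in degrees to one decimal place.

-93.5°

∠(j3700 + 250) = arctan(3700/250) = 86.13°
∠[(j3700)² + 23.8(j3700) + 1296] = ∠[-1.3689e+07 + j88060] = 179.63°
∠H(j3700) = 86.13° − 179.63° = -93.50°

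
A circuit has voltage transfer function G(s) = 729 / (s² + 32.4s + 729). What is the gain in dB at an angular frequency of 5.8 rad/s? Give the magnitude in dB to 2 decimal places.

0.10 dB

|(j5.8)² + 32.4(j5.8) + 729| = |695.36 + j187.92| = 720.3
|G(j5.8)| = 729 / 720.3 = 1.0121
20 log₁₀(1.0121) = 0.104 dB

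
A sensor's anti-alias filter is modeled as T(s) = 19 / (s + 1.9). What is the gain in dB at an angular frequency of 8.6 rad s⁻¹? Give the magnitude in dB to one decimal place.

|j8.6 + 1.9| = √(8.6² + 1.9²) = 8.807
|T(j8.6)| = 19 / 8.807 = 2.1573
20 log₁₀(2.1573) = 6.68 dB

6.7 dB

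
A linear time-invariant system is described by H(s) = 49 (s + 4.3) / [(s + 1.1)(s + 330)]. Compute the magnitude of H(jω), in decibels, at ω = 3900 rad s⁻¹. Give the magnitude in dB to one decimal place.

|j3900 + 4.3| = √(3900² + 4.3²) = 3900
|j3900 + 1.1| = √(3900² + 1.1²) = 3900
|j3900 + 330| = √(3900² + 330²) = 3914
|H(j3900)| = 49 × 3900 / (3900 × 3914) = 0.012519
20 log₁₀(0.012519) = -38.05 dB

-38.0 dB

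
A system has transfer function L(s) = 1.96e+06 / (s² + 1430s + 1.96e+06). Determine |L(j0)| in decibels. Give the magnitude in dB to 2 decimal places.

0.00 dB

L(0) = 1.96e+06 / 1.96e+06 = 1
20 log₁₀(1) = 0.000 dB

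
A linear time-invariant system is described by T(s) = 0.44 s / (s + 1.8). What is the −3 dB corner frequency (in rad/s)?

1.8 rad/s

For a single-pole high-pass, the −3 dB point is at the pole: ω = 1.8 rad/s.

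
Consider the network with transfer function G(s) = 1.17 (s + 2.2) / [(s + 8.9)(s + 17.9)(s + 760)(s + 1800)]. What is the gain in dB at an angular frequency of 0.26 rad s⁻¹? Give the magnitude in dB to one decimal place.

-158.5 dB

|j0.26 + 2.2| = √(0.26² + 2.2²) = 2.215
|j0.26 + 8.9| = √(0.26² + 8.9²) = 8.904
|j0.26 + 17.9| = √(0.26² + 17.9²) = 17.9
|j0.26 + 760| = √(0.26² + 760²) = 760
|j0.26 + 1800| = √(0.26² + 1800²) = 1800
|G(j0.26)| = 1.17 × 2.215 / (8.904 × 17.9 × 760 × 1800) = 1.1887e-08
20 log₁₀(1.1887e-08) = -158.50 dB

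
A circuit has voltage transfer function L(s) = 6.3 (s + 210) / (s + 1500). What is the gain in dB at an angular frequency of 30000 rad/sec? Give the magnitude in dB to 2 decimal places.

15.98 dB

|j30000 + 210| = √(30000² + 210²) = 3e+04
|j30000 + 1500| = √(30000² + 1500²) = 3.004e+04
|L(j30000)| = 6.3 × 3e+04 / 3.004e+04 = 6.2923
20 log₁₀(6.2923) = 15.976 dB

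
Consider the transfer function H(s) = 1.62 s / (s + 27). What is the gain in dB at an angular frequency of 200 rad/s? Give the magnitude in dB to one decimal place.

4.1 dB

|j200| = 200
|j200 + 27| = √(200² + 27²) = 201.8
|H(j200)| = 1.62 × 200 / 201.8 = 1.6054
20 log₁₀(1.6054) = 4.11 dB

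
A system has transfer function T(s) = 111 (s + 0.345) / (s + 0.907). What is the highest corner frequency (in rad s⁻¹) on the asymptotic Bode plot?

0.907 rad s⁻¹

Break frequencies occur at each pole and zero magnitude: 0.345 rad s⁻¹, 0.907 rad s⁻¹.
The highest is 0.907 rad s⁻¹.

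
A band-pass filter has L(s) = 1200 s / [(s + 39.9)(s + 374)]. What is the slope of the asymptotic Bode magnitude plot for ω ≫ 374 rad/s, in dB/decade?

-20 dB/decade

With 1 zero and 2 poles, the high-frequency asymptotic slope is 20 × (1 − 2) = -20 dB/decade.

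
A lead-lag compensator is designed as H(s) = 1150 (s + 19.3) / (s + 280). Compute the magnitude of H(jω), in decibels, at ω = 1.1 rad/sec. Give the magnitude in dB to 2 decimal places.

38.00 dB

|j1.1 + 19.3| = √(1.1² + 19.3²) = 19.33
|j1.1 + 280| = √(1.1² + 280²) = 280
|H(j1.1)| = 1150 × 19.33 / 280 = 79.396
20 log₁₀(79.396) = 37.996 dB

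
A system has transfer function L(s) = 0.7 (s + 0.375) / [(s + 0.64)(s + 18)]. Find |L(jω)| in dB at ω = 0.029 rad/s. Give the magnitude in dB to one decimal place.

-32.8 dB

|j0.029 + 0.375| = √(0.029² + 0.375²) = 0.3761
|j0.029 + 0.64| = √(0.029² + 0.64²) = 0.6407
|j0.029 + 18| = √(0.029² + 18²) = 18
|L(j0.029)| = 0.7 × 0.3761 / (0.6407 × 18) = 0.022831
20 log₁₀(0.022831) = -32.83 dB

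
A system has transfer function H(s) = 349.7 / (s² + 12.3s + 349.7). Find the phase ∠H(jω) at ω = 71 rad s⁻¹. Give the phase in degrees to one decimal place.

-169.5 deg

∠[(j71)² + 12.3(j71) + 349.7] = ∠[-4691.3 + j873.3] = 169.45°
∠H(j71) = −169.45° = -169.45°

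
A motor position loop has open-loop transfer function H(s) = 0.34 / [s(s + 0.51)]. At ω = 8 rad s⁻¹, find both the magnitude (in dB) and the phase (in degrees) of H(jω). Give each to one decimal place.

|H| = -45.5 dB, ∠H = -176.4°

|j8 + 0.51| = √(8² + 0.51²) = 8.016
|j8| = 8
|H(j8)| = 0.34 / (8.016 × 8) = 0.0053017
20 log₁₀(0.0053017) = -45.51 dB
∠(j8 + 0.51) = arctan(8/0.51) = 86.35°
∠(j8) = 90.00°
∠H(j8) = − (86.35° + 90.00°) = -176.35°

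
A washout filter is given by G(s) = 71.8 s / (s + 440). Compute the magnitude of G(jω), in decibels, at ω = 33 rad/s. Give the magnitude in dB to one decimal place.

|j33| = 33
|j33 + 440| = √(33² + 440²) = 441.2
|G(j33)| = 71.8 × 33 / 441.2 = 5.3699
20 log₁₀(5.3699) = 14.60 dB

14.6 dB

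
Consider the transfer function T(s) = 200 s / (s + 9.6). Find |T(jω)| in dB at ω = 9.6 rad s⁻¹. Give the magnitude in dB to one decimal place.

|j9.6| = 9.6
|j9.6 + 9.6| = √(9.6² + 9.6²) = 13.58
|T(j9.6)| = 200 × 9.6 / 13.58 = 141.42
20 log₁₀(141.42) = 43.01 dB

43.0 dB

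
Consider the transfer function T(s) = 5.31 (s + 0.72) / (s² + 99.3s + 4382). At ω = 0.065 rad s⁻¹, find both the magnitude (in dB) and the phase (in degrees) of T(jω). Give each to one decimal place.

|T| = -61.1 dB, ∠T = 5.1°

|j0.065 + 0.72| = √(0.065² + 0.72²) = 0.7229
|(j0.065)² + 99.3(j0.065) + 4382| = |4382 + j6.4545| = 4382
|T(j0.065)| = 5.31 × 0.7229 / 4382 = 0.00087603
20 log₁₀(0.00087603) = -61.15 dB
∠(j0.065 + 0.72) = arctan(0.065/0.72) = 5.16°
∠[(j0.065)² + 99.3(j0.065) + 4382] = ∠[4382 + j6.4545] = 0.08°
∠T(j0.065) = 5.16° − 0.08° = 5.07°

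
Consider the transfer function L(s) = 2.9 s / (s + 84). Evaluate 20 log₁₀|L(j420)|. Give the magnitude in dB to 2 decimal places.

|j420| = 420
|j420 + 84| = √(420² + 84²) = 428.3
|L(j420)| = 2.9 × 420 / 428.3 = 2.8437
20 log₁₀(2.8437) = 9.078 dB

9.08 dB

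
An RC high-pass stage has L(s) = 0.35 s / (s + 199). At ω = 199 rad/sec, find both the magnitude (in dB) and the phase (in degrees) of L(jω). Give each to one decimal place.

|L| = -12.1 dB, ∠L = 45.0°

|j199| = 199
|j199 + 199| = √(199² + 199²) = 281.4
|L(j199)| = 0.35 × 199 / 281.4 = 0.24749
20 log₁₀(0.24749) = -12.13 dB
∠(j199) = 90.00°
∠(j199 + 199) = arctan(199/199) = 45.00°
∠L(j199) = 90.00° − 45.00° = 45.00°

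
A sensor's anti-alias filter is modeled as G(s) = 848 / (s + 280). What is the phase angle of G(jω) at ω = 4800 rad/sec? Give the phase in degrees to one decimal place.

-86.7°

∠(j4800 + 280) = arctan(4800/280) = 86.66°
∠G(j4800) = −86.66° = -86.66°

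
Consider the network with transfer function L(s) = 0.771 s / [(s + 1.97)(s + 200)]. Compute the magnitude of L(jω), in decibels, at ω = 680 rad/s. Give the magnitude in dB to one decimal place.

-59.3 dB

|j680| = 680
|j680 + 1.97| = √(680² + 1.97²) = 680
|j680 + 200| = √(680² + 200²) = 708.8
|L(j680)| = 0.771 × 680 / (680 × 708.8) = 0.0010877
20 log₁₀(0.0010877) = -59.27 dB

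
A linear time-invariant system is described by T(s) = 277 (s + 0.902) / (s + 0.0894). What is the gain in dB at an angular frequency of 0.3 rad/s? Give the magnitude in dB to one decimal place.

58.5 dB

|j0.3 + 0.902| = √(0.3² + 0.902²) = 0.9506
|j0.3 + 0.0894| = √(0.3² + 0.0894²) = 0.313
|T(j0.3)| = 277 × 0.9506 / 0.313 = 841.15
20 log₁₀(841.15) = 58.50 dB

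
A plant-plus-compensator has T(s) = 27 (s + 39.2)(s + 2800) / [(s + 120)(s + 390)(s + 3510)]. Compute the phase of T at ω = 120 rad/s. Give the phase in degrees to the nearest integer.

∠(j120 + 39.2) = arctan(120/39.2) = 71.91°
∠(j120 + 2800) = arctan(120/2800) = 2.45°
∠(j120 + 120) = arctan(120/120) = 45.00°
∠(j120 + 390) = arctan(120/390) = 17.10°
∠(j120 + 3510) = arctan(120/3510) = 1.96°
∠T(j120) = 71.91° + 2.45° − (45.00° + 17.10° + 1.96°) = 10.30°

10°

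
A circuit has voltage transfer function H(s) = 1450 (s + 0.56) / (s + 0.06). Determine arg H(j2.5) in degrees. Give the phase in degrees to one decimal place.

-11.3 deg

∠(j2.5 + 0.56) = arctan(2.5/0.56) = 77.37°
∠(j2.5 + 0.06) = arctan(2.5/0.06) = 88.63°
∠H(j2.5) = 77.37° − 88.63° = -11.25°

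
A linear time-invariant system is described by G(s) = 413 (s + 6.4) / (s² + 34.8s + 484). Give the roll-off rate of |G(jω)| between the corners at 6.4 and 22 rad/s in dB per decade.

20 dB/decade

In this band the factors already past their corner are: zero at 6.4; net slope = 20 dB/decade.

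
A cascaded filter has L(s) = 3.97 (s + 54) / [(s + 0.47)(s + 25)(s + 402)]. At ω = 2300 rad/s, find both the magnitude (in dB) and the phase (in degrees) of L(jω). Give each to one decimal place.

|j2300 + 54| = √(2300² + 54²) = 2301
|j2300 + 0.47| = √(2300² + 0.47²) = 2300
|j2300 + 25| = √(2300² + 25²) = 2300
|j2300 + 402| = √(2300² + 402²) = 2335
|L(j2300)| = 3.97 × 2301 / (2300 × 2300 × 2335) = 7.3943e-07
20 log₁₀(7.3943e-07) = -122.62 dB
∠(j2300 + 54) = arctan(2300/54) = 88.66°
∠(j2300 + 0.47) = arctan(2300/0.47) = 89.99°
∠(j2300 + 25) = arctan(2300/25) = 89.38°
∠(j2300 + 402) = arctan(2300/402) = 80.09°
∠L(j2300) = 88.66° − (89.99° + 89.38° + 80.09°) = -170.80°

|L| = -122.6 dB, ∠L = -170.8°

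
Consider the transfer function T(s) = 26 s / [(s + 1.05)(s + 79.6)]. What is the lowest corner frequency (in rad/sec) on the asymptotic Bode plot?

Break frequencies occur at each pole and zero magnitude: 1.05 rad/sec, 79.6 rad/sec.
The lowest is 1.05 rad/sec.

1.05 rad/sec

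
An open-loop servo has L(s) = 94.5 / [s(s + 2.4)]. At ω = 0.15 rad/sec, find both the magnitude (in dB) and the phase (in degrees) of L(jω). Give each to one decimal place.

|j0.15 + 2.4| = √(0.15² + 2.4²) = 2.405
|j0.15| = 0.15
|L(j0.15)| = 94.5 / (2.405 × 0.15) = 261.99
20 log₁₀(261.99) = 48.37 dB
∠(j0.15 + 2.4) = arctan(0.15/2.4) = 3.58°
∠(j0.15) = 90.00°
∠L(j0.15) = − (3.58° + 90.00°) = -93.58°

|L| = 48.4 dB, ∠L = -93.6°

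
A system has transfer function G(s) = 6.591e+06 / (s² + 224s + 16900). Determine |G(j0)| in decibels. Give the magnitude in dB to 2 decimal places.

G(0) = 6.591e+06 / 16900 = 390
20 log₁₀(390) = 51.821 dB

51.82 dB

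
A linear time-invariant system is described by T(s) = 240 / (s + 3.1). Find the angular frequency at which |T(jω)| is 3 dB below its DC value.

3.1 rad s⁻¹

For a single-pole low-pass, the −3 dB point is at the pole: ω = 3.1 rad s⁻¹.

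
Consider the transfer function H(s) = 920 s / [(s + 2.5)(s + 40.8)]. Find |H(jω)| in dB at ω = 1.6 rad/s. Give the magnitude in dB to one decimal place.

|j1.6| = 1.6
|j1.6 + 2.5| = √(1.6² + 2.5²) = 2.968
|j1.6 + 40.8| = √(1.6² + 40.8²) = 40.83
|H(j1.6)| = 920 × 1.6 / (2.968 × 40.83) = 12.146
20 log₁₀(12.146) = 21.69 dB

21.7 dB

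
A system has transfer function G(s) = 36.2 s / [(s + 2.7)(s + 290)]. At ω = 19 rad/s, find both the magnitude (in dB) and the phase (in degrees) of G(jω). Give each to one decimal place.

|G| = -18.2 dB, ∠G = 4.3°

|j19| = 19
|j19 + 2.7| = √(19² + 2.7²) = 19.19
|j19 + 290| = √(19² + 290²) = 290.6
|G(j19)| = 36.2 × 19 / (19.19 × 290.6) = 0.12332
20 log₁₀(0.12332) = -18.18 dB
∠(j19) = 90.00°
∠(j19 + 2.7) = arctan(19/2.7) = 81.91°
∠(j19 + 290) = arctan(19/290) = 3.75°
∠G(j19) = 90.00° − (81.91° + 3.75°) = 4.34°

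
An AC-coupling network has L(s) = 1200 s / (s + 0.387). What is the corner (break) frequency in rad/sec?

0.387 rad/sec

The single real pole at s = −0.387 gives a corner at ω = 0.387 rad/sec.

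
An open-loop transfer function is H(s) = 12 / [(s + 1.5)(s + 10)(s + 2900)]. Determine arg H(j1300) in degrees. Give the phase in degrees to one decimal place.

-203.6°

∠(j1300 + 1.5) = arctan(1300/1.5) = 89.93°
∠(j1300 + 10) = arctan(1300/10) = 89.56°
∠(j1300 + 2900) = arctan(1300/2900) = 24.15°
∠H(j1300) = − (89.93° + 89.56° + 24.15°) = -203.64°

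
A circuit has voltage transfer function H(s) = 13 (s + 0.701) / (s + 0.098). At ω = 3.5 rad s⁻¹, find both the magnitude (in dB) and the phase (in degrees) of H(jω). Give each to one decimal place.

|j3.5 + 0.701| = √(3.5² + 0.701²) = 3.57
|j3.5 + 0.098| = √(3.5² + 0.098²) = 3.501
|H(j3.5)| = 13 × 3.57 / 3.501 = 13.253
20 log₁₀(13.253) = 22.45 dB
∠(j3.5 + 0.701) = arctan(3.5/0.701) = 78.67°
∠(j3.5 + 0.098) = arctan(3.5/0.098) = 88.40°
∠H(j3.5) = 78.67° − 88.40° = -9.72°

|H| = 22.4 dB, ∠H = -9.7 deg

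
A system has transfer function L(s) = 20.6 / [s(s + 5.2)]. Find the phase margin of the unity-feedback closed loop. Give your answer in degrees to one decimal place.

57.3 deg

Gain crossover: |L(jω)| = 1 at ω ≈ 3.33 rad/sec.
∠L(j3.33) = −90° − arctan(3.33/5.2) ≈ -122.67°
PM = 180° + (-122.67°) = 57.33°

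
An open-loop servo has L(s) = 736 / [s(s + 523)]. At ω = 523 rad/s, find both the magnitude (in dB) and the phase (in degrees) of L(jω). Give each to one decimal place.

|j523 + 523| = √(523² + 523²) = 739.6
|j523| = 523
|L(j523)| = 736 / (739.6 × 523) = 0.0019027
20 log₁₀(0.0019027) = -54.41 dB
∠(j523 + 523) = arctan(523/523) = 45.00°
∠(j523) = 90.00°
∠L(j523) = − (45.00° + 90.00°) = -135.00°

|L| = -54.4 dB, ∠L = -135.0°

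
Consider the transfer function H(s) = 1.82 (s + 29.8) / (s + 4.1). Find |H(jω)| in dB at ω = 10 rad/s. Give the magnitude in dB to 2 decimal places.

|j10 + 29.8| = √(10² + 29.8²) = 31.43
|j10 + 4.1| = √(10² + 4.1²) = 10.81
|H(j10)| = 1.82 × 31.43 / 10.81 = 5.2932
20 log₁₀(5.2932) = 14.474 dB

14.47 dB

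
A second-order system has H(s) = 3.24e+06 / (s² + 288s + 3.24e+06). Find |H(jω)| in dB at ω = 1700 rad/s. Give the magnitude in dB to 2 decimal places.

|(j1700)² + 288(j1700) + 3.24e+06| = |3.5e+05 + j4.896e+05| = 6.018e+05
|H(j1700)| = 3.24e+06 / 6.018e+05 = 5.3835
20 log₁₀(5.3835) = 14.621 dB

14.62 dB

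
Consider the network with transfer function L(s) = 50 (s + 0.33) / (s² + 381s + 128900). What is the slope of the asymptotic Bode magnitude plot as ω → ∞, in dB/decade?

-20 dB/decade

With 1 zero and 2 poles, the high-frequency asymptotic slope is 20 × (1 − 2) = -20 dB/decade.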